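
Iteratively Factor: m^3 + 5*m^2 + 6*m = (m + 2)*(m^2 + 3*m) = (m + 2)*(m + 3)*(m)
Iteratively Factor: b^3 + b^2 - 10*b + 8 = (b - 2)*(b^2 + 3*b - 4) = (b - 2)*(b + 4)*(b - 1)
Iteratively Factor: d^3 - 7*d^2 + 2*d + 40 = (d - 5)*(d^2 - 2*d - 8) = (d - 5)*(d - 4)*(d + 2)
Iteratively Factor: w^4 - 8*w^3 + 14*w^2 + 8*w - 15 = (w + 1)*(w^3 - 9*w^2 + 23*w - 15) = (w - 3)*(w + 1)*(w^2 - 6*w + 5) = (w - 5)*(w - 3)*(w + 1)*(w - 1)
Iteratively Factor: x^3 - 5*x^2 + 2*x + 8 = (x - 4)*(x^2 - x - 2) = (x - 4)*(x - 2)*(x + 1)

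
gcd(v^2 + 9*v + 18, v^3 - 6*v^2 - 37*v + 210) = v + 6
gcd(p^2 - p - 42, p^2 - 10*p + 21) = p - 7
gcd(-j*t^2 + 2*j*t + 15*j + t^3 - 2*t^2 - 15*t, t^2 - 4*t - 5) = t - 5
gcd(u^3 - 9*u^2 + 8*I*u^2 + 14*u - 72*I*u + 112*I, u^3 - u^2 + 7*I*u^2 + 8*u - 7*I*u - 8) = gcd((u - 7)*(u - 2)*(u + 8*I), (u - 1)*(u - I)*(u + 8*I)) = u + 8*I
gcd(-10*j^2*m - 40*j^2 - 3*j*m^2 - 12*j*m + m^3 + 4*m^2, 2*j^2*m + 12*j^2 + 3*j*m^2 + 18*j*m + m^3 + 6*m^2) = 2*j + m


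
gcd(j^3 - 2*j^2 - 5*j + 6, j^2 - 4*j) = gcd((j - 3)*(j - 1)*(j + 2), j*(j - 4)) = 1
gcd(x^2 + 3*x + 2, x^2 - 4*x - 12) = x + 2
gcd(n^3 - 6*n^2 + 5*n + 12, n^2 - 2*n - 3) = n^2 - 2*n - 3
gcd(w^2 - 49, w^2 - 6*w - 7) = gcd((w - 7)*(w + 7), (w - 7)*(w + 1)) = w - 7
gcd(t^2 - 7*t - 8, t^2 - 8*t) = t - 8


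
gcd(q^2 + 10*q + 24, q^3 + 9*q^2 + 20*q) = q + 4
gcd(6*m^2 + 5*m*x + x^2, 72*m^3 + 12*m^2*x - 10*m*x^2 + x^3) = 2*m + x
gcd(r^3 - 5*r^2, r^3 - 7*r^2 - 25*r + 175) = r - 5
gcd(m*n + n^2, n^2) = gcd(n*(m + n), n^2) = n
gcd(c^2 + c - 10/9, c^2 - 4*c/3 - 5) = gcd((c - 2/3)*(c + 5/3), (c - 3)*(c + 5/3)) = c + 5/3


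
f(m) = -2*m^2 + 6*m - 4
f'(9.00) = -30.00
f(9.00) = -112.00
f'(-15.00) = 66.00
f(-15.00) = -544.00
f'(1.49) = 0.04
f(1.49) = 0.50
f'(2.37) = -3.48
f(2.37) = -1.01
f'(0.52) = 3.92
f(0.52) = -1.42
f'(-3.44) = 19.76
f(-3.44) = -48.31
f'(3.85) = -9.40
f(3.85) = -10.54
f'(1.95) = -1.80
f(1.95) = 0.09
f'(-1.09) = 10.36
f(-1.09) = -12.92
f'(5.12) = -14.48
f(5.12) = -25.71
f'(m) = 6 - 4*m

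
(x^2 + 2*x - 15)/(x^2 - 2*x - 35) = (x - 3)/(x - 7)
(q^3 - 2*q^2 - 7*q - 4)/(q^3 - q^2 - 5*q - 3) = (q - 4)/(q - 3)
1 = 1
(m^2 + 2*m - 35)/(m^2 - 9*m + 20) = (m + 7)/(m - 4)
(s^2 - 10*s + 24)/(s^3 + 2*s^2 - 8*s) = (s^2 - 10*s + 24)/(s*(s^2 + 2*s - 8))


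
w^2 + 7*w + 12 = (w + 3)*(w + 4)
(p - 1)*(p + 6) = p^2 + 5*p - 6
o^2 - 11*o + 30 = (o - 6)*(o - 5)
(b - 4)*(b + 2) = b^2 - 2*b - 8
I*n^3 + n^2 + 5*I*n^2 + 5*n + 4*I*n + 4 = (n + 1)*(n + 4)*(I*n + 1)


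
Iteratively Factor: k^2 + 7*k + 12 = (k + 3)*(k + 4)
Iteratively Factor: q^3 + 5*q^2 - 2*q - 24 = (q - 2)*(q^2 + 7*q + 12) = (q - 2)*(q + 3)*(q + 4)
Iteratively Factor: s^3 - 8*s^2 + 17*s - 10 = (s - 1)*(s^2 - 7*s + 10) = (s - 5)*(s - 1)*(s - 2)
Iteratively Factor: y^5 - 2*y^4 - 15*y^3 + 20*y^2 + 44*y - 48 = (y + 2)*(y^4 - 4*y^3 - 7*y^2 + 34*y - 24) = (y - 1)*(y + 2)*(y^3 - 3*y^2 - 10*y + 24) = (y - 4)*(y - 1)*(y + 2)*(y^2 + y - 6) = (y - 4)*(y - 2)*(y - 1)*(y + 2)*(y + 3)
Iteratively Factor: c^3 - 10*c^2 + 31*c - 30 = (c - 5)*(c^2 - 5*c + 6) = (c - 5)*(c - 2)*(c - 3)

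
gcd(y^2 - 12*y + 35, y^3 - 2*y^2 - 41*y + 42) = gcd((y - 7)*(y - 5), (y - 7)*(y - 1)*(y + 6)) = y - 7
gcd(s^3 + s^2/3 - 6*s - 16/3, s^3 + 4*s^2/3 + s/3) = s + 1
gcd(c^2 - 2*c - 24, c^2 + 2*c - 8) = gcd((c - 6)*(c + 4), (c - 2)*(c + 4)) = c + 4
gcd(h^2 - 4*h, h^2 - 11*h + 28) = h - 4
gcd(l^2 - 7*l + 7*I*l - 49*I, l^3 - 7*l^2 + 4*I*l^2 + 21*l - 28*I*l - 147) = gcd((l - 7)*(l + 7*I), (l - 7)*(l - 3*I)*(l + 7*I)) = l^2 + l*(-7 + 7*I) - 49*I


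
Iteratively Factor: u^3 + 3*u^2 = (u)*(u^2 + 3*u) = u^2*(u + 3)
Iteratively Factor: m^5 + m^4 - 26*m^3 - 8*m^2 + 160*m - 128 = (m - 4)*(m^4 + 5*m^3 - 6*m^2 - 32*m + 32) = (m - 4)*(m + 4)*(m^3 + m^2 - 10*m + 8) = (m - 4)*(m + 4)^2*(m^2 - 3*m + 2) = (m - 4)*(m - 1)*(m + 4)^2*(m - 2)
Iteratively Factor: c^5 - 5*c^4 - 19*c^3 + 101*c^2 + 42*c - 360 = (c - 3)*(c^4 - 2*c^3 - 25*c^2 + 26*c + 120) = (c - 3)*(c + 4)*(c^3 - 6*c^2 - c + 30) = (c - 3)*(c + 2)*(c + 4)*(c^2 - 8*c + 15) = (c - 5)*(c - 3)*(c + 2)*(c + 4)*(c - 3)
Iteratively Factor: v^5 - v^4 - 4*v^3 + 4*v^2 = (v + 2)*(v^4 - 3*v^3 + 2*v^2) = v*(v + 2)*(v^3 - 3*v^2 + 2*v) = v*(v - 1)*(v + 2)*(v^2 - 2*v) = v^2*(v - 1)*(v + 2)*(v - 2)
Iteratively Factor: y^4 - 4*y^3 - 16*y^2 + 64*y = (y - 4)*(y^3 - 16*y) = (y - 4)*(y + 4)*(y^2 - 4*y) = y*(y - 4)*(y + 4)*(y - 4)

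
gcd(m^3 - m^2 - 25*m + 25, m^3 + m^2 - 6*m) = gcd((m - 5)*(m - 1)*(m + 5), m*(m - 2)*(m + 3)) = 1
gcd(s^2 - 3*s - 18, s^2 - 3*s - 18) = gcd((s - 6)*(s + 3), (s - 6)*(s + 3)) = s^2 - 3*s - 18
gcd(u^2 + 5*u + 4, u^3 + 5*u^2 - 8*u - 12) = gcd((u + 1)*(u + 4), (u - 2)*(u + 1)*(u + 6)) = u + 1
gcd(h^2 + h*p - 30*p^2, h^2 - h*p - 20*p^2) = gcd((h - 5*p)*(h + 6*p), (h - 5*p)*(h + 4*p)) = -h + 5*p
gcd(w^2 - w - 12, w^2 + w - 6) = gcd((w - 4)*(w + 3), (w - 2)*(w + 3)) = w + 3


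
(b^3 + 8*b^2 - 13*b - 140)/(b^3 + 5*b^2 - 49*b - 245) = (b - 4)/(b - 7)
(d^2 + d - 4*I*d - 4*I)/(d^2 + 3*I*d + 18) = (d^2 + d - 4*I*d - 4*I)/(d^2 + 3*I*d + 18)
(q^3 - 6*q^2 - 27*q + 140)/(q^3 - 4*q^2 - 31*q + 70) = (q - 4)/(q - 2)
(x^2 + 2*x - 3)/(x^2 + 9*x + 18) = (x - 1)/(x + 6)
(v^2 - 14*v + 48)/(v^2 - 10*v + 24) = (v - 8)/(v - 4)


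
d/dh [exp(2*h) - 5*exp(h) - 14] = (2*exp(h) - 5)*exp(h)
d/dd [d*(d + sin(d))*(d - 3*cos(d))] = d*(d + sin(d))*(3*sin(d) + 1) + d*(d - 3*cos(d))*(cos(d) + 1) + (d + sin(d))*(d - 3*cos(d))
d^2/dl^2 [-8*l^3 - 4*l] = -48*l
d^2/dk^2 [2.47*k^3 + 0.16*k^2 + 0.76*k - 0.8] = 14.82*k + 0.32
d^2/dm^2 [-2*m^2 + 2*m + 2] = -4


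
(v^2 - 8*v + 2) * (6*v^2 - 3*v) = 6*v^4 - 51*v^3 + 36*v^2 - 6*v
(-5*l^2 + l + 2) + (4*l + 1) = -5*l^2 + 5*l + 3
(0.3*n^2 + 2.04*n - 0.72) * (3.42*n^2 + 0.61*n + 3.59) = 1.026*n^4 + 7.1598*n^3 - 0.141*n^2 + 6.8844*n - 2.5848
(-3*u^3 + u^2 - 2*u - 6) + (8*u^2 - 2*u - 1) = -3*u^3 + 9*u^2 - 4*u - 7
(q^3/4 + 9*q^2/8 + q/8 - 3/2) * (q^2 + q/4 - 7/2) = q^5/4 + 19*q^4/16 - 15*q^3/32 - 173*q^2/32 - 13*q/16 + 21/4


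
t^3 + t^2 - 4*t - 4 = (t - 2)*(t + 1)*(t + 2)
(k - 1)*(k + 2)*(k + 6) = k^3 + 7*k^2 + 4*k - 12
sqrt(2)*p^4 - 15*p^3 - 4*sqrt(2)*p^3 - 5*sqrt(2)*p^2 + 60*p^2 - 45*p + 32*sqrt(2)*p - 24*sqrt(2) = (p - 3)*(p - 1)*(p - 8*sqrt(2))*(sqrt(2)*p + 1)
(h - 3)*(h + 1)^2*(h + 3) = h^4 + 2*h^3 - 8*h^2 - 18*h - 9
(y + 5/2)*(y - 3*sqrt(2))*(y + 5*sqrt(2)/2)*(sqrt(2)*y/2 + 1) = sqrt(2)*y^4/2 + y^3/2 + 5*sqrt(2)*y^3/4 - 8*sqrt(2)*y^2 + 5*y^2/4 - 20*sqrt(2)*y - 15*y - 75/2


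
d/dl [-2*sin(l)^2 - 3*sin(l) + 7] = -(4*sin(l) + 3)*cos(l)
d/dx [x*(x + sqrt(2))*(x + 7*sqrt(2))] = 3*x^2 + 16*sqrt(2)*x + 14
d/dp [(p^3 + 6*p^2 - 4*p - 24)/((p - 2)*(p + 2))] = 1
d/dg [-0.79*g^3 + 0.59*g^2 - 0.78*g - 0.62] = -2.37*g^2 + 1.18*g - 0.78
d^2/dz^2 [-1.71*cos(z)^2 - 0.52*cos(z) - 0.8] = 0.52*cos(z) + 3.42*cos(2*z)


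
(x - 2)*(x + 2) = x^2 - 4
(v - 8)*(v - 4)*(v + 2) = v^3 - 10*v^2 + 8*v + 64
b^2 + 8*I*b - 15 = (b + 3*I)*(b + 5*I)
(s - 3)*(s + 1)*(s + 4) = s^3 + 2*s^2 - 11*s - 12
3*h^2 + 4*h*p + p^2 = (h + p)*(3*h + p)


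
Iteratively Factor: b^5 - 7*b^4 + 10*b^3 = (b)*(b^4 - 7*b^3 + 10*b^2) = b*(b - 2)*(b^3 - 5*b^2) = b^2*(b - 2)*(b^2 - 5*b) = b^3*(b - 2)*(b - 5)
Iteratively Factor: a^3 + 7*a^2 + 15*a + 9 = (a + 3)*(a^2 + 4*a + 3) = (a + 3)^2*(a + 1)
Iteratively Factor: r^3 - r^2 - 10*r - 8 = (r - 4)*(r^2 + 3*r + 2) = (r - 4)*(r + 2)*(r + 1)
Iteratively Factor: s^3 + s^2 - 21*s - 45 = (s + 3)*(s^2 - 2*s - 15) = (s + 3)^2*(s - 5)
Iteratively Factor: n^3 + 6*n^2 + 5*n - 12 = (n + 4)*(n^2 + 2*n - 3) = (n - 1)*(n + 4)*(n + 3)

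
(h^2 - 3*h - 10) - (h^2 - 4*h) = h - 10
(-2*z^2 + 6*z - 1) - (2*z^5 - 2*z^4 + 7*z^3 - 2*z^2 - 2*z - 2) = -2*z^5 + 2*z^4 - 7*z^3 + 8*z + 1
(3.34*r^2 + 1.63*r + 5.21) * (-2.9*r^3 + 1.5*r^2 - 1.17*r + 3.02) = -9.686*r^5 + 0.283*r^4 - 16.5718*r^3 + 15.9947*r^2 - 1.1731*r + 15.7342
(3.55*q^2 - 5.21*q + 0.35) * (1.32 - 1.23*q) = -4.3665*q^3 + 11.0943*q^2 - 7.3077*q + 0.462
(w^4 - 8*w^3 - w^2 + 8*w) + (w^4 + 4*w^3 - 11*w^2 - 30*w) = 2*w^4 - 4*w^3 - 12*w^2 - 22*w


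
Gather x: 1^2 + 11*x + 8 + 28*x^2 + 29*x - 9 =28*x^2 + 40*x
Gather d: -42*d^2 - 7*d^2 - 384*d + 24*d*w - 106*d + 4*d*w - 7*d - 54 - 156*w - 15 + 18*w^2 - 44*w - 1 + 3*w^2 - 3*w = -49*d^2 + d*(28*w - 497) + 21*w^2 - 203*w - 70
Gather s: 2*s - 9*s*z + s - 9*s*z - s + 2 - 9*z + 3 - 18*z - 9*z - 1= s*(2 - 18*z) - 36*z + 4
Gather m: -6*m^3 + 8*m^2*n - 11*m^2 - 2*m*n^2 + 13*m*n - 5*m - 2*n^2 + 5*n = -6*m^3 + m^2*(8*n - 11) + m*(-2*n^2 + 13*n - 5) - 2*n^2 + 5*n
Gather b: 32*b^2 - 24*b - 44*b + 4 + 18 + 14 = 32*b^2 - 68*b + 36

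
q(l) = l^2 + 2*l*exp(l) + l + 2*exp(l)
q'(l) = 2*l*exp(l) + 2*l + 4*exp(l) + 1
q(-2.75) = 4.59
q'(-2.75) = -4.60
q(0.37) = 4.47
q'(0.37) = 8.60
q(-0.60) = 0.20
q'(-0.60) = 1.34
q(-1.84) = 1.28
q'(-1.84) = -2.63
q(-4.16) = 13.05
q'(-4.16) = -7.39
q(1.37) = 21.90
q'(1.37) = 30.26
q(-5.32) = 22.94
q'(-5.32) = -9.67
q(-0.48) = 0.39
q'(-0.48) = 1.92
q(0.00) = 2.00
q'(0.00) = 5.00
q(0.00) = 2.00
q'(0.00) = 5.00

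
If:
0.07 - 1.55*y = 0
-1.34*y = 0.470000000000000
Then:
No Solution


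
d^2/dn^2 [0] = 0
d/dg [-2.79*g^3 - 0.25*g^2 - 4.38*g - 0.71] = -8.37*g^2 - 0.5*g - 4.38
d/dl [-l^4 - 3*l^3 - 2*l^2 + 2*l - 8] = -4*l^3 - 9*l^2 - 4*l + 2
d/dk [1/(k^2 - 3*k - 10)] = (3 - 2*k)/(-k^2 + 3*k + 10)^2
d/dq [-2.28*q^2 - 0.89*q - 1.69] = -4.56*q - 0.89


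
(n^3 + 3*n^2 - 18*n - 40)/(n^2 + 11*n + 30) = (n^2 - 2*n - 8)/(n + 6)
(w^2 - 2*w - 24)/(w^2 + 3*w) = (w^2 - 2*w - 24)/(w*(w + 3))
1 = 1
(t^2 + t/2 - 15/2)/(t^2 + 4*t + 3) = (t - 5/2)/(t + 1)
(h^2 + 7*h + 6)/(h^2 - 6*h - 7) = (h + 6)/(h - 7)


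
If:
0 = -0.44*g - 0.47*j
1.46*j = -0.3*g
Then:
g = 0.00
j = 0.00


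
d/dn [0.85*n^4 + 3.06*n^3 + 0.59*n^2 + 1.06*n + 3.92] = 3.4*n^3 + 9.18*n^2 + 1.18*n + 1.06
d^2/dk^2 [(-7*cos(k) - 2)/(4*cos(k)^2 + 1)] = (128*(1 - cos(k)^2)^2 + 112*cos(k)^5 - 392*cos(k)^3 + 32*cos(k)^2 + 175*cos(k) - 112)/(4*cos(k)^2 + 1)^3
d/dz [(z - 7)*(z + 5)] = 2*z - 2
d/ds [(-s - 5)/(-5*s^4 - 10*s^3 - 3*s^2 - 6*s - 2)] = (5*s^4 + 10*s^3 + 3*s^2 + 6*s - 2*(s + 5)*(10*s^3 + 15*s^2 + 3*s + 3) + 2)/(5*s^4 + 10*s^3 + 3*s^2 + 6*s + 2)^2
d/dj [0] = 0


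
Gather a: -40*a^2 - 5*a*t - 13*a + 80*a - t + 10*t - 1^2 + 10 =-40*a^2 + a*(67 - 5*t) + 9*t + 9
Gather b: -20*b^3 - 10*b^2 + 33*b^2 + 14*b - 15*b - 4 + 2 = -20*b^3 + 23*b^2 - b - 2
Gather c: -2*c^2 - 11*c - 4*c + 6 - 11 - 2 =-2*c^2 - 15*c - 7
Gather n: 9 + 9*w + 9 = 9*w + 18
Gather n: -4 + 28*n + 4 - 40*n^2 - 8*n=-40*n^2 + 20*n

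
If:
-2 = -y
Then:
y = 2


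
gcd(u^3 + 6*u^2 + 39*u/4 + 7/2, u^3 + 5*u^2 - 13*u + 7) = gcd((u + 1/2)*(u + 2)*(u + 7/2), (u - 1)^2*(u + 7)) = 1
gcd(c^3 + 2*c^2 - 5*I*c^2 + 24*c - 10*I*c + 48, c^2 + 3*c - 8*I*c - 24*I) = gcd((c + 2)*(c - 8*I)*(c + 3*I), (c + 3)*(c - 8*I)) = c - 8*I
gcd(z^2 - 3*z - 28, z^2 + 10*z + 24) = z + 4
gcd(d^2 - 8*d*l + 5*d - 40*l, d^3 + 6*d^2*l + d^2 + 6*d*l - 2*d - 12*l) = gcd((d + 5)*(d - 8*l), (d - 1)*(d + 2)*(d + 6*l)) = 1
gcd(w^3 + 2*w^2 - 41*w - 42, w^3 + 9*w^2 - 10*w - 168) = w + 7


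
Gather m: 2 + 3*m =3*m + 2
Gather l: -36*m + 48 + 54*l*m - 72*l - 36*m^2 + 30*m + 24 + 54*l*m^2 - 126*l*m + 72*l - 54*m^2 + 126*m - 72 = l*(54*m^2 - 72*m) - 90*m^2 + 120*m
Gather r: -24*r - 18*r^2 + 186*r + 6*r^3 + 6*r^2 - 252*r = 6*r^3 - 12*r^2 - 90*r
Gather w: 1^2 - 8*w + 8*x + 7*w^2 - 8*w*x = 7*w^2 + w*(-8*x - 8) + 8*x + 1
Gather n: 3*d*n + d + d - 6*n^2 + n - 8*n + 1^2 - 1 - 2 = 2*d - 6*n^2 + n*(3*d - 7) - 2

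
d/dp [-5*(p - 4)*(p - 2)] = 30 - 10*p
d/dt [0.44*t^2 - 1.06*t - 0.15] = 0.88*t - 1.06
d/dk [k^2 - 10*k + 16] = 2*k - 10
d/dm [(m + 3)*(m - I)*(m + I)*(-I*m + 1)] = -4*I*m^3 + m^2*(3 - 9*I) + 2*m*(3 - I) + 1 - 3*I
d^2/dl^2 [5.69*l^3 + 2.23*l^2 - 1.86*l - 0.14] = 34.14*l + 4.46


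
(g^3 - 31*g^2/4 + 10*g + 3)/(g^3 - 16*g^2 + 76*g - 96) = (g + 1/4)/(g - 8)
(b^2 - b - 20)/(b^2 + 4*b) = (b - 5)/b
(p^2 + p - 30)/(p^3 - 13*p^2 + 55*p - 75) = (p + 6)/(p^2 - 8*p + 15)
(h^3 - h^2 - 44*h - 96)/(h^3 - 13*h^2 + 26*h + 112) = (h^2 + 7*h + 12)/(h^2 - 5*h - 14)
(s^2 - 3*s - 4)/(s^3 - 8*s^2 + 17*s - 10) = (s^2 - 3*s - 4)/(s^3 - 8*s^2 + 17*s - 10)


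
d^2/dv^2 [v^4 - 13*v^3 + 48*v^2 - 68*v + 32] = 12*v^2 - 78*v + 96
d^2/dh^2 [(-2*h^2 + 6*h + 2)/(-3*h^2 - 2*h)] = 4*(-33*h^3 - 27*h^2 - 18*h - 4)/(h^3*(27*h^3 + 54*h^2 + 36*h + 8))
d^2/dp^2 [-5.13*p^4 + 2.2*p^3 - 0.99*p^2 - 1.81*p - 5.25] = -61.56*p^2 + 13.2*p - 1.98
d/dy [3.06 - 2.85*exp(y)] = -2.85*exp(y)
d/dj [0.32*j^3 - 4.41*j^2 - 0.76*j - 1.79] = 0.96*j^2 - 8.82*j - 0.76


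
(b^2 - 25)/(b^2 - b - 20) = (b + 5)/(b + 4)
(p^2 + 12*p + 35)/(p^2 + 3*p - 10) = (p + 7)/(p - 2)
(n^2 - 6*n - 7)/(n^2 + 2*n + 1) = (n - 7)/(n + 1)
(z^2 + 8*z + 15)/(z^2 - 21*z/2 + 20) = 2*(z^2 + 8*z + 15)/(2*z^2 - 21*z + 40)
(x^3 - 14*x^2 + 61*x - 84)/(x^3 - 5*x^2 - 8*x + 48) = (x^2 - 10*x + 21)/(x^2 - x - 12)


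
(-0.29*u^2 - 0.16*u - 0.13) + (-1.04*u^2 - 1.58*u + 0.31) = -1.33*u^2 - 1.74*u + 0.18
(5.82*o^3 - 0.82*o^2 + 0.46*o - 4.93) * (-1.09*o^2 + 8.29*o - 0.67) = -6.3438*o^5 + 49.1416*o^4 - 11.1986*o^3 + 9.7365*o^2 - 41.1779*o + 3.3031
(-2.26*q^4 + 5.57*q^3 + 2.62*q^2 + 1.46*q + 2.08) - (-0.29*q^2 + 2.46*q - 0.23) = -2.26*q^4 + 5.57*q^3 + 2.91*q^2 - 1.0*q + 2.31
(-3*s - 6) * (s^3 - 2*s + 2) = -3*s^4 - 6*s^3 + 6*s^2 + 6*s - 12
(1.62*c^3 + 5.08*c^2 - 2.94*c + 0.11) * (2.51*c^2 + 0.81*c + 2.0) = 4.0662*c^5 + 14.063*c^4 - 0.0245999999999986*c^3 + 8.0547*c^2 - 5.7909*c + 0.22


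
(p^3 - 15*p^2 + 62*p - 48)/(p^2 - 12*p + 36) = (p^2 - 9*p + 8)/(p - 6)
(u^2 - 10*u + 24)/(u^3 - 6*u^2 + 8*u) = (u - 6)/(u*(u - 2))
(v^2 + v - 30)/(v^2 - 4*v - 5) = (v + 6)/(v + 1)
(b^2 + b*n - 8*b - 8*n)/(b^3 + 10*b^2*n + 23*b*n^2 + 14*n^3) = (b - 8)/(b^2 + 9*b*n + 14*n^2)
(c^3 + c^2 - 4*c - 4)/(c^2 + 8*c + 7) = (c^2 - 4)/(c + 7)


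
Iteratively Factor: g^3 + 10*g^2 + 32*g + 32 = (g + 4)*(g^2 + 6*g + 8) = (g + 2)*(g + 4)*(g + 4)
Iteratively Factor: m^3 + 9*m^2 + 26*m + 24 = (m + 4)*(m^2 + 5*m + 6) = (m + 2)*(m + 4)*(m + 3)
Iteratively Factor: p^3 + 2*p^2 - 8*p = (p)*(p^2 + 2*p - 8) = p*(p - 2)*(p + 4)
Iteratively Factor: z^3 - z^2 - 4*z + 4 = (z + 2)*(z^2 - 3*z + 2) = (z - 2)*(z + 2)*(z - 1)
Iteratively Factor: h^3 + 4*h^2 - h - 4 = (h - 1)*(h^2 + 5*h + 4) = (h - 1)*(h + 1)*(h + 4)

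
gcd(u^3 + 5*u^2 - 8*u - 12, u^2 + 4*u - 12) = u^2 + 4*u - 12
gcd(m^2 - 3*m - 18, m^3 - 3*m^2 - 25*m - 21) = m + 3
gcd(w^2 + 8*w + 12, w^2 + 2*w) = w + 2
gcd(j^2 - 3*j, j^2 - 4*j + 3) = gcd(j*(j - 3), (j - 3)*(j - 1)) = j - 3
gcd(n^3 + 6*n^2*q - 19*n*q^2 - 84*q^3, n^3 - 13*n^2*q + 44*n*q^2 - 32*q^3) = -n + 4*q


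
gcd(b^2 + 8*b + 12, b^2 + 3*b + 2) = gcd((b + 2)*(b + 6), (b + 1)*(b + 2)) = b + 2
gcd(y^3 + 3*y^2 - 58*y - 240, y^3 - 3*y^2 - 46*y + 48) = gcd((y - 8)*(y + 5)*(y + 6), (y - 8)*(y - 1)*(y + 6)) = y^2 - 2*y - 48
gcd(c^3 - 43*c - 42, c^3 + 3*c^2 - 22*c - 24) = c^2 + 7*c + 6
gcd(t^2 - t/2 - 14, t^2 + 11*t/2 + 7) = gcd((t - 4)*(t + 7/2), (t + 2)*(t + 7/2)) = t + 7/2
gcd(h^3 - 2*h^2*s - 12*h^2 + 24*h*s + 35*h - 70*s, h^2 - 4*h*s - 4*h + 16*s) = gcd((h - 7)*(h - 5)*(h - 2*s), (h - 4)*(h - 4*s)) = 1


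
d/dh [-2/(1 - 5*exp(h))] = -10*exp(h)/(5*exp(h) - 1)^2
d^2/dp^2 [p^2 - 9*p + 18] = 2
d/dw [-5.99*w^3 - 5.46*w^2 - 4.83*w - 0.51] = -17.97*w^2 - 10.92*w - 4.83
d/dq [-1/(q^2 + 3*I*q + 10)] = (2*q + 3*I)/(q^2 + 3*I*q + 10)^2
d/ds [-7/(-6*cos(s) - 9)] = 14*sin(s)/(3*(2*cos(s) + 3)^2)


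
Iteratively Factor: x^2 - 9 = (x - 3)*(x + 3)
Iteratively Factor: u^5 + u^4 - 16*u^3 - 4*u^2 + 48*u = (u - 3)*(u^4 + 4*u^3 - 4*u^2 - 16*u) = u*(u - 3)*(u^3 + 4*u^2 - 4*u - 16) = u*(u - 3)*(u + 2)*(u^2 + 2*u - 8) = u*(u - 3)*(u + 2)*(u + 4)*(u - 2)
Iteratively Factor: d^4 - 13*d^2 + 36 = (d + 2)*(d^3 - 2*d^2 - 9*d + 18) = (d + 2)*(d + 3)*(d^2 - 5*d + 6) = (d - 2)*(d + 2)*(d + 3)*(d - 3)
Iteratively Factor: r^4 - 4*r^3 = (r - 4)*(r^3) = r*(r - 4)*(r^2) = r^2*(r - 4)*(r)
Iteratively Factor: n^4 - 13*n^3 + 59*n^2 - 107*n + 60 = (n - 5)*(n^3 - 8*n^2 + 19*n - 12) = (n - 5)*(n - 1)*(n^2 - 7*n + 12) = (n - 5)*(n - 3)*(n - 1)*(n - 4)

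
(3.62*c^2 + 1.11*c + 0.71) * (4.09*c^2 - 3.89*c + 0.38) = 14.8058*c^4 - 9.5419*c^3 - 0.0384000000000011*c^2 - 2.3401*c + 0.2698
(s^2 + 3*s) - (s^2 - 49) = 3*s + 49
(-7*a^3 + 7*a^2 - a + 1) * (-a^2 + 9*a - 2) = 7*a^5 - 70*a^4 + 78*a^3 - 24*a^2 + 11*a - 2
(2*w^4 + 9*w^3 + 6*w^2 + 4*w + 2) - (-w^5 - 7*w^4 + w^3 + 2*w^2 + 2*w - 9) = w^5 + 9*w^4 + 8*w^3 + 4*w^2 + 2*w + 11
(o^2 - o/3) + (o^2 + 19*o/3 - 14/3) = 2*o^2 + 6*o - 14/3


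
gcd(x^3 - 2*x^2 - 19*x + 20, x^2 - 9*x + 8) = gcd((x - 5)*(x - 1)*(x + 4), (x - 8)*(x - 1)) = x - 1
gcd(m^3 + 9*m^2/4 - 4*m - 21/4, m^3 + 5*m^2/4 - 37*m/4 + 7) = m - 7/4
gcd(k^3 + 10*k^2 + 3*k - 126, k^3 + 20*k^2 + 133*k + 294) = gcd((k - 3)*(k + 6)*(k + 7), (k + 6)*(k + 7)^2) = k^2 + 13*k + 42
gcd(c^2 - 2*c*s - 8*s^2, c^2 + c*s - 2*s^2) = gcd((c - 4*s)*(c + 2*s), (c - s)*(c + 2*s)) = c + 2*s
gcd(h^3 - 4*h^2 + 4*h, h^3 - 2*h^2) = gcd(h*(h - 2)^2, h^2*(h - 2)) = h^2 - 2*h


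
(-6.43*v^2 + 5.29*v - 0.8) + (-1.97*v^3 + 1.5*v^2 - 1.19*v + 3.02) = -1.97*v^3 - 4.93*v^2 + 4.1*v + 2.22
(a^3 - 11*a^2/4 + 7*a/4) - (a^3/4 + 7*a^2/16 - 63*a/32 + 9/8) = 3*a^3/4 - 51*a^2/16 + 119*a/32 - 9/8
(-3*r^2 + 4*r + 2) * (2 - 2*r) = 6*r^3 - 14*r^2 + 4*r + 4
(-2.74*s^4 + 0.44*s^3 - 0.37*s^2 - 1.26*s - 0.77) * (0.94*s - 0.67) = -2.5756*s^5 + 2.2494*s^4 - 0.6426*s^3 - 0.9365*s^2 + 0.1204*s + 0.5159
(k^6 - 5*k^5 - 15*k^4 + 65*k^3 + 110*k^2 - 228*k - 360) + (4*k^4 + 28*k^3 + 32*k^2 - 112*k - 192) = k^6 - 5*k^5 - 11*k^4 + 93*k^3 + 142*k^2 - 340*k - 552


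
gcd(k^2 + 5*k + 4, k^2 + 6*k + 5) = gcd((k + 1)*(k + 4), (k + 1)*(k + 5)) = k + 1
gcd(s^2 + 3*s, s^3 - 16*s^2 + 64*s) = s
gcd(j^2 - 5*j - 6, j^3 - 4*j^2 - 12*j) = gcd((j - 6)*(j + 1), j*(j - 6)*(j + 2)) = j - 6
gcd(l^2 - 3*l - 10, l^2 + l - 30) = l - 5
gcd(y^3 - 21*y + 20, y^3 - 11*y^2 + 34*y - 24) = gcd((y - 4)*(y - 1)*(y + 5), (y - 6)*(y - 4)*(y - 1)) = y^2 - 5*y + 4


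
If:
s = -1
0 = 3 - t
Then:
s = -1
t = 3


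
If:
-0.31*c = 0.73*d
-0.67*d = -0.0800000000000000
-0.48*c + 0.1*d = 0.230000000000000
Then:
No Solution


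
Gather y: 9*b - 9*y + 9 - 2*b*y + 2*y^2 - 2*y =9*b + 2*y^2 + y*(-2*b - 11) + 9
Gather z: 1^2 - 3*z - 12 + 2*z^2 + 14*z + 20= 2*z^2 + 11*z + 9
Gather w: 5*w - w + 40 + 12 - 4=4*w + 48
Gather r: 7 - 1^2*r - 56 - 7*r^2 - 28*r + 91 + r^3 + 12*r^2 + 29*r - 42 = r^3 + 5*r^2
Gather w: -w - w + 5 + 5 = 10 - 2*w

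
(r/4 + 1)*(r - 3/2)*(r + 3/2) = r^3/4 + r^2 - 9*r/16 - 9/4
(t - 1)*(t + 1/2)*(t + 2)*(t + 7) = t^4 + 17*t^3/2 + 9*t^2 - 23*t/2 - 7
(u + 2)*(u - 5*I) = u^2 + 2*u - 5*I*u - 10*I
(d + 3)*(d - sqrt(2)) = d^2 - sqrt(2)*d + 3*d - 3*sqrt(2)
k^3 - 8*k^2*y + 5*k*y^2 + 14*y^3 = (k - 7*y)*(k - 2*y)*(k + y)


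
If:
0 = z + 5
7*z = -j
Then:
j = 35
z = -5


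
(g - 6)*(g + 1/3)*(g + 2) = g^3 - 11*g^2/3 - 40*g/3 - 4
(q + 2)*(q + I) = q^2 + 2*q + I*q + 2*I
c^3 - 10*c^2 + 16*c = c*(c - 8)*(c - 2)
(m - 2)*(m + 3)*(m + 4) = m^3 + 5*m^2 - 2*m - 24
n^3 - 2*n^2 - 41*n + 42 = (n - 7)*(n - 1)*(n + 6)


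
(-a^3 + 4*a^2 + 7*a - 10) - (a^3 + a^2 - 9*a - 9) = -2*a^3 + 3*a^2 + 16*a - 1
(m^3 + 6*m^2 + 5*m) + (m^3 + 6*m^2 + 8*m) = 2*m^3 + 12*m^2 + 13*m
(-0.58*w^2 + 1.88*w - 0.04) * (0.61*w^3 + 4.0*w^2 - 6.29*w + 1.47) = -0.3538*w^5 - 1.1732*w^4 + 11.1438*w^3 - 12.8378*w^2 + 3.0152*w - 0.0588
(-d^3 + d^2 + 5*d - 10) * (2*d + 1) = -2*d^4 + d^3 + 11*d^2 - 15*d - 10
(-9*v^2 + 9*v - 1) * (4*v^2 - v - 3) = -36*v^4 + 45*v^3 + 14*v^2 - 26*v + 3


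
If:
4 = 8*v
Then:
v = 1/2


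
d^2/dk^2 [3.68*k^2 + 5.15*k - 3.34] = 7.36000000000000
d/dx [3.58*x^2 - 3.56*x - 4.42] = 7.16*x - 3.56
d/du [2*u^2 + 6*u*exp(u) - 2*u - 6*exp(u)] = 6*u*exp(u) + 4*u - 2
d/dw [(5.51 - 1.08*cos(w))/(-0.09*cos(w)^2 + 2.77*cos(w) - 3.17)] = (0.0972*cos(w)^2 - 0.9918*cos(w) + 11.8391)*sin(w)/(0.0081*cos(w)^4 - 0.4986*cos(w)^3 + 8.2435*cos(w)^2 - 17.5618*cos(w) + 10.0489)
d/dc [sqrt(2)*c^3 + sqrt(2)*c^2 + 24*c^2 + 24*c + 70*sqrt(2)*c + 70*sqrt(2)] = 3*sqrt(2)*c^2 + 2*sqrt(2)*c + 48*c + 24 + 70*sqrt(2)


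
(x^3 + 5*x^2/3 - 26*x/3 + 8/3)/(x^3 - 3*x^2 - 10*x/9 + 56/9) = 3*(3*x^2 + 11*x - 4)/(9*x^2 - 9*x - 28)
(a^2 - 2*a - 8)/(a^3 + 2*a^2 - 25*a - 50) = (a - 4)/(a^2 - 25)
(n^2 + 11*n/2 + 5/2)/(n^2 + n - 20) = (n + 1/2)/(n - 4)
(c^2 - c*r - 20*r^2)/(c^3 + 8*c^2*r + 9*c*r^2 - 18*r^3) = (c^2 - c*r - 20*r^2)/(c^3 + 8*c^2*r + 9*c*r^2 - 18*r^3)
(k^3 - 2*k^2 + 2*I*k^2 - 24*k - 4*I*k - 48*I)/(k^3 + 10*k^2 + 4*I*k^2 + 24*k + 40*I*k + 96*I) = (k^2 + k*(-6 + 2*I) - 12*I)/(k^2 + k*(6 + 4*I) + 24*I)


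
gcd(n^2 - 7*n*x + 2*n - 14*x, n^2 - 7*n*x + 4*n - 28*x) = -n + 7*x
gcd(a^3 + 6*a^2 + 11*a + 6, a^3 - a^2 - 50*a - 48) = a + 1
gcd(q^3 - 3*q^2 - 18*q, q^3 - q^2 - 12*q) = q^2 + 3*q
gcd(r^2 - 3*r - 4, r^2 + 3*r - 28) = r - 4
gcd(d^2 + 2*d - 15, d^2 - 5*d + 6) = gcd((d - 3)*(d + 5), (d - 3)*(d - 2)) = d - 3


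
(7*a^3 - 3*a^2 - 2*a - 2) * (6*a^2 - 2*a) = 42*a^5 - 32*a^4 - 6*a^3 - 8*a^2 + 4*a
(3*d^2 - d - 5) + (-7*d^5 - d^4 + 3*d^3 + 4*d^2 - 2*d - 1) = -7*d^5 - d^4 + 3*d^3 + 7*d^2 - 3*d - 6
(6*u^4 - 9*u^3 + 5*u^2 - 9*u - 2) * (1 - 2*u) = -12*u^5 + 24*u^4 - 19*u^3 + 23*u^2 - 5*u - 2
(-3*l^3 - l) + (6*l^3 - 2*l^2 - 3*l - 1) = 3*l^3 - 2*l^2 - 4*l - 1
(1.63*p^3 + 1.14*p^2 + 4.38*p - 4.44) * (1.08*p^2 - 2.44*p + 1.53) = 1.7604*p^5 - 2.746*p^4 + 4.4427*p^3 - 13.7382*p^2 + 17.535*p - 6.7932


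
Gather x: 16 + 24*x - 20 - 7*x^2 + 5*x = -7*x^2 + 29*x - 4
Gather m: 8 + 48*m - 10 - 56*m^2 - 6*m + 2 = -56*m^2 + 42*m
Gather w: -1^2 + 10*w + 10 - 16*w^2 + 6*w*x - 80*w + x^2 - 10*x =-16*w^2 + w*(6*x - 70) + x^2 - 10*x + 9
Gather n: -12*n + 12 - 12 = -12*n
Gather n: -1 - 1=-2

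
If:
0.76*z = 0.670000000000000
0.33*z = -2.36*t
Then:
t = -0.12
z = 0.88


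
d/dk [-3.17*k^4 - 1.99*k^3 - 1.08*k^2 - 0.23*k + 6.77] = -12.68*k^3 - 5.97*k^2 - 2.16*k - 0.23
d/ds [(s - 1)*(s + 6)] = 2*s + 5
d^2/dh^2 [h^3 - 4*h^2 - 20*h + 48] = 6*h - 8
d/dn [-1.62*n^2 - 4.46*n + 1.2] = -3.24*n - 4.46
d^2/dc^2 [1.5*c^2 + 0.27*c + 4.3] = 3.00000000000000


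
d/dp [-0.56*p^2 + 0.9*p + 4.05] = 0.9 - 1.12*p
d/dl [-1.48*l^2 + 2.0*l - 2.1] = 2.0 - 2.96*l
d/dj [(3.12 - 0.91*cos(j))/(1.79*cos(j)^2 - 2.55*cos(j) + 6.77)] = (-1.6289*cos(j)^2 + 11.1696*cos(j) - 1.7953)*sin(j)/(3.2041*cos(j)^4 - 9.129*cos(j)^3 + 30.7391*cos(j)^2 - 34.527*cos(j) + 45.8329)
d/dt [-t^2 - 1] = -2*t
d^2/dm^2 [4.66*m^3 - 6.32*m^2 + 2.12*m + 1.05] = 27.96*m - 12.64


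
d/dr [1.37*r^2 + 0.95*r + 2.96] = 2.74*r + 0.95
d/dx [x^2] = 2*x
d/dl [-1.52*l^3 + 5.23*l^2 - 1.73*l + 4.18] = -4.56*l^2 + 10.46*l - 1.73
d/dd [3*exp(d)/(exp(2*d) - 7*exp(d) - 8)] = 3*(-exp(2*d) - 8)*exp(d)/(exp(4*d) - 14*exp(3*d) + 33*exp(2*d) + 112*exp(d) + 64)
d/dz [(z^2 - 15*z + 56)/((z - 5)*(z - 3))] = (7*z^2 - 82*z + 223)/(z^4 - 16*z^3 + 94*z^2 - 240*z + 225)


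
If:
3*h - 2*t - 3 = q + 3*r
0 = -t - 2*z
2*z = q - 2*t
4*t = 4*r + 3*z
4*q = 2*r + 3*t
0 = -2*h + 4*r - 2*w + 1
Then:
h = 1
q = 0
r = 0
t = 0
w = -1/2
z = 0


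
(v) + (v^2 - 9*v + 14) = v^2 - 8*v + 14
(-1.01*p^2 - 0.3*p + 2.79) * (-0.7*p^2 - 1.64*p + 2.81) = 0.707*p^4 + 1.8664*p^3 - 4.2991*p^2 - 5.4186*p + 7.8399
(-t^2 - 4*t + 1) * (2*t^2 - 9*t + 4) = -2*t^4 + t^3 + 34*t^2 - 25*t + 4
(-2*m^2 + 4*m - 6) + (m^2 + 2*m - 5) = -m^2 + 6*m - 11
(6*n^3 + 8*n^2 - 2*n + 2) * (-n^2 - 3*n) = -6*n^5 - 26*n^4 - 22*n^3 + 4*n^2 - 6*n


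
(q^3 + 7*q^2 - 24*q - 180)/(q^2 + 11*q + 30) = (q^2 + q - 30)/(q + 5)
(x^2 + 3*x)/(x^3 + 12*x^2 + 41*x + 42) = x/(x^2 + 9*x + 14)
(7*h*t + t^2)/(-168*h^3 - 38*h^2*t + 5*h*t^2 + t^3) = t/(-24*h^2 - 2*h*t + t^2)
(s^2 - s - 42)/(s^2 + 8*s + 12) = (s - 7)/(s + 2)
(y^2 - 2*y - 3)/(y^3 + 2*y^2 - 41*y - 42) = (y - 3)/(y^2 + y - 42)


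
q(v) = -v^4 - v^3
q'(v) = -4*v^3 - 3*v^2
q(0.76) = -0.77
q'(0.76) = -3.49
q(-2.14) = -11.17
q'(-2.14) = 25.46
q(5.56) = -1127.53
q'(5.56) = -780.26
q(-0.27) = 0.01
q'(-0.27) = -0.14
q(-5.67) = -851.27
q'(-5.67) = 632.69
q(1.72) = -13.84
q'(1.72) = -29.23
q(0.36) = -0.06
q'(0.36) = -0.58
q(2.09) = -28.21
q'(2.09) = -49.62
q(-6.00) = -1080.00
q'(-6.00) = 756.00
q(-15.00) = -47250.00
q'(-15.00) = 12825.00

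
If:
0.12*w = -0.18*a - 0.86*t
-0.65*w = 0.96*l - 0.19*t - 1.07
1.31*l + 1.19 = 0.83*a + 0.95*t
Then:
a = 3.86634504939122 - 1.15343618017636*w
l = 0.954422237537331 - 0.656919189241725*w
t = 0.101881991199703*w - 0.809235010337698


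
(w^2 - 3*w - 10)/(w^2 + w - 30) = (w + 2)/(w + 6)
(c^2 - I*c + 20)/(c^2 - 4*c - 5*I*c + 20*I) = (c + 4*I)/(c - 4)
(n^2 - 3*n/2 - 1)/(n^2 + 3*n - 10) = (n + 1/2)/(n + 5)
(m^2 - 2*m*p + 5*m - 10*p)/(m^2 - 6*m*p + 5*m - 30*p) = (-m + 2*p)/(-m + 6*p)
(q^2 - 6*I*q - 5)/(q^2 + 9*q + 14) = (q^2 - 6*I*q - 5)/(q^2 + 9*q + 14)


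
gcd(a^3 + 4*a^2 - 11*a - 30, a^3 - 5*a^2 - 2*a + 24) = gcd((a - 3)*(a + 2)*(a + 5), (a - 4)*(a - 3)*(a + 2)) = a^2 - a - 6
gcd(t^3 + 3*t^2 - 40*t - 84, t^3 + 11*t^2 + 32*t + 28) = t^2 + 9*t + 14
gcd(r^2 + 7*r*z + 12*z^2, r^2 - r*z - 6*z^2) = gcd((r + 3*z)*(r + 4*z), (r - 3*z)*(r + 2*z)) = 1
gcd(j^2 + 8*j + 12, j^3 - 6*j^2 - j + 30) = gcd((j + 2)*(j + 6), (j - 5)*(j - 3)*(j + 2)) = j + 2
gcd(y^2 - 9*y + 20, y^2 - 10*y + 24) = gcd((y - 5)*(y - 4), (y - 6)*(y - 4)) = y - 4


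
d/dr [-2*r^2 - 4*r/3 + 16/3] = -4*r - 4/3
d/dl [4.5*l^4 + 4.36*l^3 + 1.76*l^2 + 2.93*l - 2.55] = 18.0*l^3 + 13.08*l^2 + 3.52*l + 2.93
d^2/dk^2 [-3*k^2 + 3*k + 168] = -6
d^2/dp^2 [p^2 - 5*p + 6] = 2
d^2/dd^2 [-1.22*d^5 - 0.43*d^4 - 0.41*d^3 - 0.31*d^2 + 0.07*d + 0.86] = -24.4*d^3 - 5.16*d^2 - 2.46*d - 0.62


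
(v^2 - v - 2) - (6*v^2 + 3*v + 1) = -5*v^2 - 4*v - 3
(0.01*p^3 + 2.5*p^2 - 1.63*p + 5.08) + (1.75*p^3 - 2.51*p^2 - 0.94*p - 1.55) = 1.76*p^3 - 0.00999999999999979*p^2 - 2.57*p + 3.53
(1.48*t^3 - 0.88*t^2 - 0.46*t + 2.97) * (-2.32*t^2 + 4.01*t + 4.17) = -3.4336*t^5 + 7.9764*t^4 + 3.71*t^3 - 12.4046*t^2 + 9.9915*t + 12.3849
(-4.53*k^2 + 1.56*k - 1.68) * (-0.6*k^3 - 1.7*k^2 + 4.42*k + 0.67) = 2.718*k^5 + 6.765*k^4 - 21.6666*k^3 + 6.7161*k^2 - 6.3804*k - 1.1256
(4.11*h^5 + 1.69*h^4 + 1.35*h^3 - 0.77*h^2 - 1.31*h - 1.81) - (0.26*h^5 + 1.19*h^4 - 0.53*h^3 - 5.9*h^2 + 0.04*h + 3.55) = 3.85*h^5 + 0.5*h^4 + 1.88*h^3 + 5.13*h^2 - 1.35*h - 5.36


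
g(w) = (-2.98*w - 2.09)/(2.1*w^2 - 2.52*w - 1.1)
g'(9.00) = 0.03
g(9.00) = -0.20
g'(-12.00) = 0.01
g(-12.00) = 0.10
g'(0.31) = 0.47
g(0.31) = 1.79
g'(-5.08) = 0.03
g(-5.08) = 0.20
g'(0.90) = 3.95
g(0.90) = 2.86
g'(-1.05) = -0.29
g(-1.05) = 0.27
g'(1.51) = 1865.67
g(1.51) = 56.33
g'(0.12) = -0.45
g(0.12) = 1.78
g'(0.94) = 4.53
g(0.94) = 3.03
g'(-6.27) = 0.02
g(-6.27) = 0.17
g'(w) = (2.52 - 4.2*w)*(-2.98*w - 2.09)/(2.1*w^2 - 2.52*w - 1.1)^2 - 2.98/(2.1*w^2 - 2.52*w - 1.1) = (6.258*w^2 + 8.778*w - 1.9888)/(4.41*w^4 - 10.584*w^3 + 1.7304*w^2 + 5.544*w + 1.21)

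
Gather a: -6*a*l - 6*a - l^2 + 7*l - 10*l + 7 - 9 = a*(-6*l - 6) - l^2 - 3*l - 2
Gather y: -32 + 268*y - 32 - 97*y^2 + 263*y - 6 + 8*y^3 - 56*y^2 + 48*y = 8*y^3 - 153*y^2 + 579*y - 70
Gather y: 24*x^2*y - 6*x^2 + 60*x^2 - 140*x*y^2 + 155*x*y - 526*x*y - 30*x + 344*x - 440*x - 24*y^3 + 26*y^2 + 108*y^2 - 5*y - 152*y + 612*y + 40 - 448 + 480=54*x^2 - 126*x - 24*y^3 + y^2*(134 - 140*x) + y*(24*x^2 - 371*x + 455) + 72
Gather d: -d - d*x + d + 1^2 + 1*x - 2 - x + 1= -d*x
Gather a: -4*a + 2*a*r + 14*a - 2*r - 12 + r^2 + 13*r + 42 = a*(2*r + 10) + r^2 + 11*r + 30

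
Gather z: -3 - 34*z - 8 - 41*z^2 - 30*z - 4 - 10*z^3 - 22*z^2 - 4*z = -10*z^3 - 63*z^2 - 68*z - 15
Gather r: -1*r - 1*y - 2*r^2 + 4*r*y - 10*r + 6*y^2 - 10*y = -2*r^2 + r*(4*y - 11) + 6*y^2 - 11*y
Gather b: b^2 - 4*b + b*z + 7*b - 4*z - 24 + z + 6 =b^2 + b*(z + 3) - 3*z - 18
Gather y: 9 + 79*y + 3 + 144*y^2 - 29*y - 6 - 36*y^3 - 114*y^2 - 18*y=-36*y^3 + 30*y^2 + 32*y + 6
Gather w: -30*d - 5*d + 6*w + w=-35*d + 7*w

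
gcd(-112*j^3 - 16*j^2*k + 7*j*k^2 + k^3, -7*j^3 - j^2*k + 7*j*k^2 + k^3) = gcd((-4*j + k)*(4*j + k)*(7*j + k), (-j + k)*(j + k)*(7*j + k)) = 7*j + k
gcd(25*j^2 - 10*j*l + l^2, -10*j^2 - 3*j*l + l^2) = 5*j - l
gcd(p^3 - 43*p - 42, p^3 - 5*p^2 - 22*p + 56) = p - 7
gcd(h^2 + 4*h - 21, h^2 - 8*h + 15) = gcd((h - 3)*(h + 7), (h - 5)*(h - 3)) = h - 3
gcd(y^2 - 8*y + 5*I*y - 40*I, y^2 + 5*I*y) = y + 5*I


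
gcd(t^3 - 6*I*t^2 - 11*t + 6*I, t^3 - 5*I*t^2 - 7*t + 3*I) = t^2 - 4*I*t - 3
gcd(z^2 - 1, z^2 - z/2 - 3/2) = z + 1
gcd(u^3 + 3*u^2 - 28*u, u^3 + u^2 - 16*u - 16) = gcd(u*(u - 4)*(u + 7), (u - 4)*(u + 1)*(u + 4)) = u - 4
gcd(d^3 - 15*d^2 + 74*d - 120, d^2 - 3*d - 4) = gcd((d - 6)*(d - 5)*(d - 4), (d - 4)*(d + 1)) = d - 4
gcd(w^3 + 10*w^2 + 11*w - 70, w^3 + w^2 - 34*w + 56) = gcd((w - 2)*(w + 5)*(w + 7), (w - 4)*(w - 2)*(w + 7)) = w^2 + 5*w - 14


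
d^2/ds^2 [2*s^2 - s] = 4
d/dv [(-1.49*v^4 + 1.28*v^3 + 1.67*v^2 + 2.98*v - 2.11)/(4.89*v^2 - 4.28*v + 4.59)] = (-14.5722*v^5 + 25.3908*v^4 - 38.3132*v^3 - 4.0942*v^2 + 35.9664*v + 4.6474)/(23.9121*v^4 - 41.8584*v^3 + 63.2086*v^2 - 39.2904*v + 21.0681)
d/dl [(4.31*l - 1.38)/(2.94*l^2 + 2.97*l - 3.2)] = (-12.6714*l^2 + 8.1144*l - 9.6934)/(8.6436*l^4 + 17.4636*l^3 - 9.9951*l^2 - 19.008*l + 10.24)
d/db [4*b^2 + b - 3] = 8*b + 1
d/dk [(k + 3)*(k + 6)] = 2*k + 9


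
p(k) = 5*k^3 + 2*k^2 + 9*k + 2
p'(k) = 15*k^2 + 4*k + 9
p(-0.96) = -9.22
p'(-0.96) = 18.98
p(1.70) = 47.64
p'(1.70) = 59.15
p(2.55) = 120.86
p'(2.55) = 116.74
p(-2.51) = -87.06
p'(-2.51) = 93.46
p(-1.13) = -12.83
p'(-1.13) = 23.63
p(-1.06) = -11.25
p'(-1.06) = 21.61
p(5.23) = 819.05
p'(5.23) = 440.21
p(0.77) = 12.40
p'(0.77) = 20.97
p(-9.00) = -3562.00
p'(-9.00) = 1188.00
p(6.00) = 1208.00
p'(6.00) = 573.00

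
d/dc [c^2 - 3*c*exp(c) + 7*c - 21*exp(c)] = -3*c*exp(c) + 2*c - 24*exp(c) + 7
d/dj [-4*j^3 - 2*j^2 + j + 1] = -12*j^2 - 4*j + 1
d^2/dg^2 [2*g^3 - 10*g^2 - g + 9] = 12*g - 20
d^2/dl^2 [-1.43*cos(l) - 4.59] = 1.43*cos(l)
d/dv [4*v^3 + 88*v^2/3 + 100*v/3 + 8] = 12*v^2 + 176*v/3 + 100/3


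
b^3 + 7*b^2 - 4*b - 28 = (b - 2)*(b + 2)*(b + 7)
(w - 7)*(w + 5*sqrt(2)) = w^2 - 7*w + 5*sqrt(2)*w - 35*sqrt(2)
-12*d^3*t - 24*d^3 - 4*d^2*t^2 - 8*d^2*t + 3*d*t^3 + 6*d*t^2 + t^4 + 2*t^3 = (-2*d + t)*(2*d + t)*(3*d + t)*(t + 2)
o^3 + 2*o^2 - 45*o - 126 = (o - 7)*(o + 3)*(o + 6)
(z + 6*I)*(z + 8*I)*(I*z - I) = I*z^3 - 14*z^2 - I*z^2 + 14*z - 48*I*z + 48*I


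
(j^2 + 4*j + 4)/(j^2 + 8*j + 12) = (j + 2)/(j + 6)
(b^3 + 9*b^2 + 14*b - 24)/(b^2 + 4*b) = b + 5 - 6/b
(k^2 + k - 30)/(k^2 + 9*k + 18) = (k - 5)/(k + 3)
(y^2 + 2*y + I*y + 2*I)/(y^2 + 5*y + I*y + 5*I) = (y + 2)/(y + 5)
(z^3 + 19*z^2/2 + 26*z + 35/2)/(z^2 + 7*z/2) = z + 6 + 5/z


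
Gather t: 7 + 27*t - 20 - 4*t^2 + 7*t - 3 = -4*t^2 + 34*t - 16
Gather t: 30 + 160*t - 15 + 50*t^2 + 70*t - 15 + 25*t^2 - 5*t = 75*t^2 + 225*t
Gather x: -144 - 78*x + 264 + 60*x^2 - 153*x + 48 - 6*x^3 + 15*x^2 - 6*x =-6*x^3 + 75*x^2 - 237*x + 168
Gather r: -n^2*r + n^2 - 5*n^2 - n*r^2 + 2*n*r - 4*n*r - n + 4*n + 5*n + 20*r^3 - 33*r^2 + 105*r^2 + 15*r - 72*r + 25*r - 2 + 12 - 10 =-4*n^2 + 8*n + 20*r^3 + r^2*(72 - n) + r*(-n^2 - 2*n - 32)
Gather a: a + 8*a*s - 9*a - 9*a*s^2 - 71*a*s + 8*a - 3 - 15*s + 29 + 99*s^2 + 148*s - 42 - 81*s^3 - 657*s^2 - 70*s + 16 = a*(-9*s^2 - 63*s) - 81*s^3 - 558*s^2 + 63*s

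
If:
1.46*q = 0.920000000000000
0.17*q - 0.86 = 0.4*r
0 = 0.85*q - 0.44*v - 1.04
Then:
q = 0.63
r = -1.88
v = -1.15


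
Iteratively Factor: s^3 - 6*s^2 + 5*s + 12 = (s + 1)*(s^2 - 7*s + 12) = (s - 3)*(s + 1)*(s - 4)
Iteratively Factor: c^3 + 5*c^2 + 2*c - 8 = (c + 2)*(c^2 + 3*c - 4) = (c + 2)*(c + 4)*(c - 1)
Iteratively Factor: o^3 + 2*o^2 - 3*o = (o + 3)*(o^2 - o) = o*(o + 3)*(o - 1)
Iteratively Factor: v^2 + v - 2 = (v - 1)*(v + 2)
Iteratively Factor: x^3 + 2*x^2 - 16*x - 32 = (x + 2)*(x^2 - 16) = (x + 2)*(x + 4)*(x - 4)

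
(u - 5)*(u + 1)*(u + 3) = u^3 - u^2 - 17*u - 15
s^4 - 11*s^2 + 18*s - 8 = (s - 2)*(s - 1)^2*(s + 4)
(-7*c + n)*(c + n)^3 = -7*c^4 - 20*c^3*n - 18*c^2*n^2 - 4*c*n^3 + n^4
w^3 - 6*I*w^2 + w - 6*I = (w - 6*I)*(w - I)*(w + I)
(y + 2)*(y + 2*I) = y^2 + 2*y + 2*I*y + 4*I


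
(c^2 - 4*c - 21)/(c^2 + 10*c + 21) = (c - 7)/(c + 7)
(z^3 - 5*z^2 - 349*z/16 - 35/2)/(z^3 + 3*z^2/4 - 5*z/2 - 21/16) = (4*z^2 - 27*z - 40)/(4*z^2 - 4*z - 3)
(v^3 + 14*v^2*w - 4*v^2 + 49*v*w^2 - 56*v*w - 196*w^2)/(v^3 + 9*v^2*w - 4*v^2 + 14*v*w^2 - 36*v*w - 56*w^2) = (v + 7*w)/(v + 2*w)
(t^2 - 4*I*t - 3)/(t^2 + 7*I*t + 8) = (t - 3*I)/(t + 8*I)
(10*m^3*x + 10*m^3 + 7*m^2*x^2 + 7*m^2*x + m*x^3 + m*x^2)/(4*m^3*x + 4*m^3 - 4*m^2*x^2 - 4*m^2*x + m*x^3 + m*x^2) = (10*m^2 + 7*m*x + x^2)/(4*m^2 - 4*m*x + x^2)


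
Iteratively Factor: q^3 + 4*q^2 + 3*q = (q + 1)*(q^2 + 3*q) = q*(q + 1)*(q + 3)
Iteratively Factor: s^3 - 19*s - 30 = (s + 2)*(s^2 - 2*s - 15) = (s + 2)*(s + 3)*(s - 5)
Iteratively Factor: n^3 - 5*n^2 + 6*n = (n - 3)*(n^2 - 2*n) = n*(n - 3)*(n - 2)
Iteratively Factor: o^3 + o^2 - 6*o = (o)*(o^2 + o - 6) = o*(o - 2)*(o + 3)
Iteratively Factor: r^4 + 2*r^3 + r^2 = (r)*(r^3 + 2*r^2 + r) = r*(r + 1)*(r^2 + r) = r^2*(r + 1)*(r + 1)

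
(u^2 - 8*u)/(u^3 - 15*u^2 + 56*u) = 1/(u - 7)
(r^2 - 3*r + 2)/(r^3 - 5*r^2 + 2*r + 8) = (r - 1)/(r^2 - 3*r - 4)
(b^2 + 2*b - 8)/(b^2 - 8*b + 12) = (b + 4)/(b - 6)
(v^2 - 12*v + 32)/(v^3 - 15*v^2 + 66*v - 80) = (v - 4)/(v^2 - 7*v + 10)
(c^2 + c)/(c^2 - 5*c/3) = 3*(c + 1)/(3*c - 5)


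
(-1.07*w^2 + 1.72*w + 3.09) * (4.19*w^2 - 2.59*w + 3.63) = -4.4833*w^4 + 9.9781*w^3 + 4.6082*w^2 - 1.7595*w + 11.2167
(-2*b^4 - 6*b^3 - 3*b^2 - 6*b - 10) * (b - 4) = -2*b^5 + 2*b^4 + 21*b^3 + 6*b^2 + 14*b + 40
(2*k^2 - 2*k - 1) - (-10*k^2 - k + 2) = 12*k^2 - k - 3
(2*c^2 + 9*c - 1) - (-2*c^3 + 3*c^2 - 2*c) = 2*c^3 - c^2 + 11*c - 1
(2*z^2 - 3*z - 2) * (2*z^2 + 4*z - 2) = 4*z^4 + 2*z^3 - 20*z^2 - 2*z + 4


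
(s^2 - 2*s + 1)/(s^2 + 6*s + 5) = (s^2 - 2*s + 1)/(s^2 + 6*s + 5)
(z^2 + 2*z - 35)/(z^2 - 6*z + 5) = (z + 7)/(z - 1)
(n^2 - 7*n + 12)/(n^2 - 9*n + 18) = (n - 4)/(n - 6)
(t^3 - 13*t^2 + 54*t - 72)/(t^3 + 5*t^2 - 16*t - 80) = (t^2 - 9*t + 18)/(t^2 + 9*t + 20)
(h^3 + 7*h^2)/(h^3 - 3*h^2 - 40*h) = h*(h + 7)/(h^2 - 3*h - 40)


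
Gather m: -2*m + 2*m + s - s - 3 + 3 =0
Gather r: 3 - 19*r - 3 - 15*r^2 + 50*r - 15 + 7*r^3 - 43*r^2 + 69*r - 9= 7*r^3 - 58*r^2 + 100*r - 24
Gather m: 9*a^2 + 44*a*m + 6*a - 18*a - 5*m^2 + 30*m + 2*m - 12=9*a^2 - 12*a - 5*m^2 + m*(44*a + 32) - 12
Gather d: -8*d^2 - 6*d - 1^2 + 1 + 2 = -8*d^2 - 6*d + 2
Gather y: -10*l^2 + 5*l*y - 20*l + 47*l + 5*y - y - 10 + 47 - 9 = -10*l^2 + 27*l + y*(5*l + 4) + 28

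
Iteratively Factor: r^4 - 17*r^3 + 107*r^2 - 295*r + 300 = (r - 3)*(r^3 - 14*r^2 + 65*r - 100) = (r - 4)*(r - 3)*(r^2 - 10*r + 25) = (r - 5)*(r - 4)*(r - 3)*(r - 5)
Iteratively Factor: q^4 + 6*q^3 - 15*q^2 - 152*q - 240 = (q + 4)*(q^3 + 2*q^2 - 23*q - 60) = (q + 3)*(q + 4)*(q^2 - q - 20) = (q - 5)*(q + 3)*(q + 4)*(q + 4)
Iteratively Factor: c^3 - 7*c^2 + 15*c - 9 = (c - 3)*(c^2 - 4*c + 3) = (c - 3)^2*(c - 1)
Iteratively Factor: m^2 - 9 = (m - 3)*(m + 3)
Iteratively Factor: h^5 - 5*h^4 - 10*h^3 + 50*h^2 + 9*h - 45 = (h - 3)*(h^4 - 2*h^3 - 16*h^2 + 2*h + 15) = (h - 3)*(h + 1)*(h^3 - 3*h^2 - 13*h + 15) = (h - 5)*(h - 3)*(h + 1)*(h^2 + 2*h - 3) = (h - 5)*(h - 3)*(h + 1)*(h + 3)*(h - 1)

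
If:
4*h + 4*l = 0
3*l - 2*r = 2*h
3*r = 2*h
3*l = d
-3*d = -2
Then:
No Solution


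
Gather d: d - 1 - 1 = d - 2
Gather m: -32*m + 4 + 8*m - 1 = 3 - 24*m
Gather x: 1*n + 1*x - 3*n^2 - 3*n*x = -3*n^2 + n + x*(1 - 3*n)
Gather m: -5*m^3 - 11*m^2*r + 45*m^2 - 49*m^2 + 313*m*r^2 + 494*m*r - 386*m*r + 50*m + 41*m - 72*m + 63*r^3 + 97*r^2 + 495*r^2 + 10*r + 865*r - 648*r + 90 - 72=-5*m^3 + m^2*(-11*r - 4) + m*(313*r^2 + 108*r + 19) + 63*r^3 + 592*r^2 + 227*r + 18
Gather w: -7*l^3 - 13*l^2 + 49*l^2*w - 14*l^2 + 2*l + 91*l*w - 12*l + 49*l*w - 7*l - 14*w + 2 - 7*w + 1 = -7*l^3 - 27*l^2 - 17*l + w*(49*l^2 + 140*l - 21) + 3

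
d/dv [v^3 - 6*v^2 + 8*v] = 3*v^2 - 12*v + 8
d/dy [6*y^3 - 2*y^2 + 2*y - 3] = 18*y^2 - 4*y + 2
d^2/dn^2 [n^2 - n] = 2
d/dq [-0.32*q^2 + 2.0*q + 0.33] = 2.0 - 0.64*q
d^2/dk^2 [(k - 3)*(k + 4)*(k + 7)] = 6*k + 16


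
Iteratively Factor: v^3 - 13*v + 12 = (v + 4)*(v^2 - 4*v + 3) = (v - 1)*(v + 4)*(v - 3)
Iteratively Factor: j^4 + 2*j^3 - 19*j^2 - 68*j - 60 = (j + 2)*(j^3 - 19*j - 30) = (j + 2)^2*(j^2 - 2*j - 15) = (j - 5)*(j + 2)^2*(j + 3)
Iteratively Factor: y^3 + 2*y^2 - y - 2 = (y + 1)*(y^2 + y - 2) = (y + 1)*(y + 2)*(y - 1)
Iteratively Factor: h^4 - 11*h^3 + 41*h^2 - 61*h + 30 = (h - 1)*(h^3 - 10*h^2 + 31*h - 30) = (h - 5)*(h - 1)*(h^2 - 5*h + 6) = (h - 5)*(h - 2)*(h - 1)*(h - 3)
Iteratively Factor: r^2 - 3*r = (r - 3)*(r)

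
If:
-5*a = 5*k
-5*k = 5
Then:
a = 1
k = -1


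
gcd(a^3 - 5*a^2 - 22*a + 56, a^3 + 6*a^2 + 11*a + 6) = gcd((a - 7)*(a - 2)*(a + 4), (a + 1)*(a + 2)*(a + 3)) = 1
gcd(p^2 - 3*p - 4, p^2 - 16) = p - 4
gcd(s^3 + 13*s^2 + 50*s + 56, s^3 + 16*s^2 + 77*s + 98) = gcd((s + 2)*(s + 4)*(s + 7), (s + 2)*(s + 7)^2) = s^2 + 9*s + 14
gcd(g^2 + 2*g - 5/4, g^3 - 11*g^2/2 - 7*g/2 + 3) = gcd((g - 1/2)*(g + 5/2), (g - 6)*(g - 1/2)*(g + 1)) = g - 1/2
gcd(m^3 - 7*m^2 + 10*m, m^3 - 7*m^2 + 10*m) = m^3 - 7*m^2 + 10*m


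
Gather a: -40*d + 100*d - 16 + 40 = 60*d + 24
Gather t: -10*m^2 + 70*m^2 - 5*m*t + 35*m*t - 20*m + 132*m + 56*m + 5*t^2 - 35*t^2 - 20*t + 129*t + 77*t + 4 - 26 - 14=60*m^2 + 168*m - 30*t^2 + t*(30*m + 186) - 36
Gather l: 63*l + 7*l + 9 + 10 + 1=70*l + 20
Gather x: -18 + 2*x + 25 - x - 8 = x - 1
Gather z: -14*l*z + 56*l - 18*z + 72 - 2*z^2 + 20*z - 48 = 56*l - 2*z^2 + z*(2 - 14*l) + 24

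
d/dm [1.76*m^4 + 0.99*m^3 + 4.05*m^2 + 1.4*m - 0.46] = 7.04*m^3 + 2.97*m^2 + 8.1*m + 1.4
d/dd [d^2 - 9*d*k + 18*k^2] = 2*d - 9*k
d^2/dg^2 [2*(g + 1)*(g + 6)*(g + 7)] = 12*g + 56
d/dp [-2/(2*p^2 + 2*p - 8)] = (2*p + 1)/(p^2 + p - 4)^2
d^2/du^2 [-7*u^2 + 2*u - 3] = -14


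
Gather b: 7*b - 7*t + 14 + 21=7*b - 7*t + 35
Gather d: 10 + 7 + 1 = 18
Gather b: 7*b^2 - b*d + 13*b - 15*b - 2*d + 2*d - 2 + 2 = 7*b^2 + b*(-d - 2)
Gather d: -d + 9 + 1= 10 - d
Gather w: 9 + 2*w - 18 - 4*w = -2*w - 9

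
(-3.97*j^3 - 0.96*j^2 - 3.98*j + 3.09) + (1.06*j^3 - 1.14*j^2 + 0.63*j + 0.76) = -2.91*j^3 - 2.1*j^2 - 3.35*j + 3.85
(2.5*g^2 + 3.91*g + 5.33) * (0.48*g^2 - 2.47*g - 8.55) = 1.2*g^4 - 4.2982*g^3 - 28.4743*g^2 - 46.5956*g - 45.5715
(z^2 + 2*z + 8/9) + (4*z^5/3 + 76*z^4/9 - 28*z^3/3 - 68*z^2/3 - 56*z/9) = 4*z^5/3 + 76*z^4/9 - 28*z^3/3 - 65*z^2/3 - 38*z/9 + 8/9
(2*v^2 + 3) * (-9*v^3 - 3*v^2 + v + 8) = -18*v^5 - 6*v^4 - 25*v^3 + 7*v^2 + 3*v + 24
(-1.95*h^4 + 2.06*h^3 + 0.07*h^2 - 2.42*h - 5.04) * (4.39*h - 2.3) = -8.5605*h^5 + 13.5284*h^4 - 4.4307*h^3 - 10.7848*h^2 - 16.5596*h + 11.592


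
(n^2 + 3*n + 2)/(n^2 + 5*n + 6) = (n + 1)/(n + 3)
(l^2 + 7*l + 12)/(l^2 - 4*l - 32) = (l + 3)/(l - 8)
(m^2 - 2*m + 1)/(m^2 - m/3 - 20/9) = 9*(-m^2 + 2*m - 1)/(-9*m^2 + 3*m + 20)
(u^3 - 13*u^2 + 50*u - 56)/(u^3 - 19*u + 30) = (u^2 - 11*u + 28)/(u^2 + 2*u - 15)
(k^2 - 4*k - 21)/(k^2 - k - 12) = (k - 7)/(k - 4)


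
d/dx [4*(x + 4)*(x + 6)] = 8*x + 40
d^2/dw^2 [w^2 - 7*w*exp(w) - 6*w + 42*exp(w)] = -7*w*exp(w) + 28*exp(w) + 2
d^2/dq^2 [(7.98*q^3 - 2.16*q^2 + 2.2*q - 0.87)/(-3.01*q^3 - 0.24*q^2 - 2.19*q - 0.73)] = (50.669136*q^6 + 196.026852*q^5 + 210.034188*q^4 - 103.65978*q^3 + 13.902762*q^2 - 31.928886*q + 17.376774)/(27.270901*q^9 + 6.523272*q^8 + 60.044985*q^7 + 29.347779*q^6 + 46.851327*q^5 + 32.451858*q^4 + 17.617674*q^3 + 10.887147*q^2 + 3.501153*q + 0.389017)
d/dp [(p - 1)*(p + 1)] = 2*p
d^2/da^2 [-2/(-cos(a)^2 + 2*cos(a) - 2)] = (-23*cos(a) + 6*cos(2*a) + 3*cos(3*a) - cos(4*a) + 15)/(cos(a)^2 - 2*cos(a) + 2)^3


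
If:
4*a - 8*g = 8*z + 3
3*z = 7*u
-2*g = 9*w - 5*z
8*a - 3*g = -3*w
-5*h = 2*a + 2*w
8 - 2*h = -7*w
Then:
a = 4535/4532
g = 1745/1133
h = 347/6798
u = -687/1133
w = -3835/3399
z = -1603/1133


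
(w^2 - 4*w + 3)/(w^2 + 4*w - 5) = (w - 3)/(w + 5)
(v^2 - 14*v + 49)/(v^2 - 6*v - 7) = (v - 7)/(v + 1)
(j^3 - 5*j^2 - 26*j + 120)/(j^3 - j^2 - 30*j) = (j - 4)/j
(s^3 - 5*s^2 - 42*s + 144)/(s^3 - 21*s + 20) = (s^3 - 5*s^2 - 42*s + 144)/(s^3 - 21*s + 20)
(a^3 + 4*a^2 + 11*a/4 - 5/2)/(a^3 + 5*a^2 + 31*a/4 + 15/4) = (2*a^2 + 3*a - 2)/(2*a^2 + 5*a + 3)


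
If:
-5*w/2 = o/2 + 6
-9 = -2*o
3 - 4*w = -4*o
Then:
No Solution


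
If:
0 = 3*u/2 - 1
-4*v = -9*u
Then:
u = 2/3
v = 3/2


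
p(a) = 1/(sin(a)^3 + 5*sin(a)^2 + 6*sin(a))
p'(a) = (-3*sin(a)^2*cos(a) - 10*sin(a)*cos(a) - 6*cos(a))/(sin(a)^3 + 5*sin(a)^2 + 6*sin(a))^2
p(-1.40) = -0.50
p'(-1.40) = 0.04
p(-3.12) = -7.86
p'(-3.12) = 357.35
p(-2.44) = -0.49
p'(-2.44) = 0.14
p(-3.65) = 0.24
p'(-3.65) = 0.57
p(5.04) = -0.49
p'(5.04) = 0.06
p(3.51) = -0.64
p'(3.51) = 1.07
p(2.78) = 0.36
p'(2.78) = 1.19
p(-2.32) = -0.48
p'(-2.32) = 0.04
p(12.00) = -0.52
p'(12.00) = -0.34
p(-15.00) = -0.48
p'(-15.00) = 0.14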